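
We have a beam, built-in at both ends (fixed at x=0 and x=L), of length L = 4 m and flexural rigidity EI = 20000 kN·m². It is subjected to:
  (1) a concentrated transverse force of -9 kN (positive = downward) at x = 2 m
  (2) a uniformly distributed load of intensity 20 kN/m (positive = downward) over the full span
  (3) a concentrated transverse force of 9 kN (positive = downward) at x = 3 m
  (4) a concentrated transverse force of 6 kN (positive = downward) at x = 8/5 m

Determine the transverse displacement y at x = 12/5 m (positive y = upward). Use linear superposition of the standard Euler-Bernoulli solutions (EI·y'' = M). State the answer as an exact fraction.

Load 1 — point force P=-9 kN at a=2 m (b=L-a=2):
  y_1 = -Pa²(L-x)²(3bL-(3b+a)(L-x))/(6L³EI)  [x>a] = -(-9)·2²·(4-(12/5))²·(3·2·4-(3·2+2)·(4-(12/5)))/(6·4³·20000) = 21/156250 m
Load 2 — uniform load w=20 kN/m over full span:
  y_2 = -wx²(L-x)²/(24EI) = -20·(12/5)²·(4-(12/5))²/(24·20000) = -48/78125 m
Load 3 — point force P=9 kN at a=3 m (b=L-a=1):
  y_3 = -Pb²x²(3aL-(3a+b)x)/(6L³EI)  [x≤a] = -9·1²·(12/5)²·(3·3·4-(3·3+1)·(12/5))/(6·4³·20000) = -81/1000000 m
Load 4 — point force P=6 kN at a=8/5 m (b=L-a=12/5):
  y_4 = -Pa²(L-x)²(3bL-(3b+a)(L-x))/(6L³EI)  [x>a] = -6·(8/5)²·(4-(12/5))²·(3·(12/5)·4-(3·(12/5)+(8/5))·(4-(12/5)))/(6·4³·20000) = -736/9765625 m
Superposition: y = Σ y_i = -397729/625000000 m ≈ -0.000636 m

y(12/5) = -397729/625000000 m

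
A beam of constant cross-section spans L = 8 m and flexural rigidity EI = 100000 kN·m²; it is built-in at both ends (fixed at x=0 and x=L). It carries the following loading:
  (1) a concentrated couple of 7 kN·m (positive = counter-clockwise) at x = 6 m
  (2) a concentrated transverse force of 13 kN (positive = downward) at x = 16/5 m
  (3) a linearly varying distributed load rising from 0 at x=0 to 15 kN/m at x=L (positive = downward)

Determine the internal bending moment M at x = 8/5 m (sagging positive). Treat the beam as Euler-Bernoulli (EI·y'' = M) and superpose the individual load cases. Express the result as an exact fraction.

M(8/5) = -65901/10000 kN·m

Load 1 — applied couple M₀=7 kN·m at a=6 m (b=L-a=2):
  M_1 = R_Ax - M_A  [x≤a] with R_A=63/64, M_A=35/16 = (63/64)·(8/5) - (35/16) = -49/80 kN·m
Load 2 — point force P=13 kN at a=16/5 m (b=L-a=24/5):
  M_2 = Pb²(3a+b)x/L³ - Pab²/L²  [x≤a] = 13·(24/5)²·(3·(16/5)+(24/5))·(8/5)/8³ - 13·(16/5)·(24/5)²/8² = -936/625 kN·m
Load 3 — triangular load w₀=15 kN/m (0→w₀ over full span):
  M_3 = 3w₀Lx/20 - w₀L²/30 - w₀x³/(6L) = 3·15·8·(8/5)/20 - 15·8²/30 - 15·(8/5)³/(6·8) = -112/25 kN·m
Superposition: M = Σ M_i = -65901/10000 kN·m ≈ -6.590100 kN·m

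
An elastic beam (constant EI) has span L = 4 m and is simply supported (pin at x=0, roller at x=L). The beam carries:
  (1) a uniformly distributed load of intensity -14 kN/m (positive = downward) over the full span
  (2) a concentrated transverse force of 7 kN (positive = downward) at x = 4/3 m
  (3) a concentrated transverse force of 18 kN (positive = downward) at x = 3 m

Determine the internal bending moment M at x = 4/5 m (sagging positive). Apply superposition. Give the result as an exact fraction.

Load 1 — uniform load w=-14 kN/m over full span:
  M_1 = wx(L-x)/2 = (-14)·(4/5)·(4-(4/5))/2 = -448/25 kN·m
Load 2 — point force P=7 kN at a=4/3 m (b=L-a=8/3):
  M_2 = Pbx/L  [x≤a] = 7·(8/3)·(4/5)/4 = 56/15 kN·m
Load 3 — point force P=18 kN at a=3 m (b=L-a=1):
  M_3 = Pbx/L  [x≤a] = 18·1·(4/5)/4 = 18/5 kN·m
Superposition: M = Σ M_i = -794/75 kN·m ≈ -10.586667 kN·m

M(4/5) = -794/75 kN·m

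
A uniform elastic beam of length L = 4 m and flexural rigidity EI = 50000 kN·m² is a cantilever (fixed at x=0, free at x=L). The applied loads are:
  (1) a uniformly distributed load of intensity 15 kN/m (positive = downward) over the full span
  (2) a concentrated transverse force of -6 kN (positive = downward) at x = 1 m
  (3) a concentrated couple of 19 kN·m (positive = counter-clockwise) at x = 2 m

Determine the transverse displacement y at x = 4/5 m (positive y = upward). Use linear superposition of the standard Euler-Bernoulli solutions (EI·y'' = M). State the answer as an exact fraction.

y(4/5) = -407/781250 m

Load 1 — uniform load w=15 kN/m over full span:
  y_1 = -wx²(x²-4Lx+6L²)/(24EI) = -15·(4/5)²·((4/5)²-4·4·(4/5)+6·4²)/(24·50000) = -262/390625 m
Load 2 — point force P=-6 kN at a=1 m (b=L-a=3):
  y_2 = -Px²(3a-x)/(6EI)  [x≤a] = -(-6)·(4/5)²·(3·1-(4/5))/(6·50000) = 11/390625 m
Load 3 — applied couple M₀=19 kN·m at a=2 m (b=L-a=2):
  y_3 = M₀x²/(2EI)  [x≤a] = 19·(4/5)²/(2·50000) = 19/156250 m
Superposition: y = Σ y_i = -407/781250 m ≈ -0.000521 m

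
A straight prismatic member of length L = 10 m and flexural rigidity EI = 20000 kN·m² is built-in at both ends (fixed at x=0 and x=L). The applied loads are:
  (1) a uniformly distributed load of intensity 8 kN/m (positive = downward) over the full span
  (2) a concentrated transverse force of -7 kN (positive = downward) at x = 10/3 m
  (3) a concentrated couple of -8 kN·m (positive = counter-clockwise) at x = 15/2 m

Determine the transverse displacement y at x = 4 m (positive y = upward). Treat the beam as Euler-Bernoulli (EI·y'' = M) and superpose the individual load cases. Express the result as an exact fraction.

y(4) = -24/3125 m

Load 1 — uniform load w=8 kN/m over full span:
  y_1 = -wx²(L-x)²/(24EI) = -8·4²·(10-4)²/(24·20000) = -6/625 m
Load 2 — point force P=-7 kN at a=10/3 m (b=L-a=20/3):
  y_2 = -Pa²(L-x)²(3bL-(3b+a)(L-x))/(6L³EI)  [x>a] = -(-7)·(10/3)²·(10-4)²·(3·(20/3)·10-(3·(20/3)+(10/3))·(10-4))/(6·10³·20000) = 7/5000 m
Load 3 — applied couple M₀=-8 kN·m at a=15/2 m (b=L-a=5/2):
  y_3 = (R_Ax³/6 - M_Ax²/2)/EI  [x≤a] with R_A=-9/10, M_A=-5/2 = ((-9/10)·4³/6 - (-5/2)·4²/2)/20000 = 13/25000 m
Superposition: y = Σ y_i = -24/3125 m ≈ -0.007680 m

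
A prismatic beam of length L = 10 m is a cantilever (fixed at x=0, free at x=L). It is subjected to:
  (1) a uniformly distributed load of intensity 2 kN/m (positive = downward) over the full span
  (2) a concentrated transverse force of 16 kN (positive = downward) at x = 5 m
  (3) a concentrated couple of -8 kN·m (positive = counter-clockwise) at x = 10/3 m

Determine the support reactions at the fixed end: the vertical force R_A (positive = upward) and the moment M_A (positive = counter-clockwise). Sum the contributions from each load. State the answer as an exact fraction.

Load 1 — uniform load w=2 kN/m over full span:
  R_A = wL = 2·10 = 20 kN
  M_A = wL²/2 = 2·10²/2 = 100 kN·m
Load 2 — point force P=16 kN at a=5 m (b=L-a=5):
  R_A = P = 16 kN
  M_A = Pa = 16·5 = 80 kN·m
Load 3 — applied couple M₀=-8 kN·m at a=10/3 m (b=L-a=20/3):
  R_A = 0 kN
  M_A = -M₀ = -(-8) = 8 kN·m
Superposition: R_A = 36 kN, M_A = 188 kN·m

R_A = 36 kN, M_A = 188 kN·m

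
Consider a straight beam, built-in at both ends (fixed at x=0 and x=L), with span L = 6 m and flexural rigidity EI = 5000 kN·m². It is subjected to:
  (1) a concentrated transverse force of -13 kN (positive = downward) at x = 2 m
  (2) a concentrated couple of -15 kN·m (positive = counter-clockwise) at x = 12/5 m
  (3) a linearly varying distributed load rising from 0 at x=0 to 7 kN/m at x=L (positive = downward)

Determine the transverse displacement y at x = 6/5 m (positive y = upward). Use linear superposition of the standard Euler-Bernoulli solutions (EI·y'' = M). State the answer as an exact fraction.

Load 1 — point force P=-13 kN at a=2 m (b=L-a=4):
  y_1 = -Pb²x²(3aL-(3a+b)x)/(6L³EI)  [x≤a] = -(-13)·4²·(6/5)²·(3·2·6-(3·2+4)·(6/5))/(6·6³·5000) = 52/46875 m
Load 2 — applied couple M₀=-15 kN·m at a=12/5 m (b=L-a=18/5):
  y_2 = (R_Ax³/6 - M_Ax²/2)/EI  [x≤a] with R_A=-18/5, M_A=-9/5 = ((-18/5)·(6/5)³/6 - (-9/5)·(6/5)²/2)/5000 = 81/1562500 m
Load 3 — triangular load w₀=7 kN/m (0→w₀ over full span):
  y_3 = -w₀x²(L-x)²(x+2L)/(120LEI) = -7·(6/5)²·(6-(6/5))²·((6/5)+2·6)/(120·6·5000) = -8316/9765625 m
Superposition: y = Σ y_i = 36283/117187500 m ≈ 0.000310 m

y(6/5) = 36283/117187500 m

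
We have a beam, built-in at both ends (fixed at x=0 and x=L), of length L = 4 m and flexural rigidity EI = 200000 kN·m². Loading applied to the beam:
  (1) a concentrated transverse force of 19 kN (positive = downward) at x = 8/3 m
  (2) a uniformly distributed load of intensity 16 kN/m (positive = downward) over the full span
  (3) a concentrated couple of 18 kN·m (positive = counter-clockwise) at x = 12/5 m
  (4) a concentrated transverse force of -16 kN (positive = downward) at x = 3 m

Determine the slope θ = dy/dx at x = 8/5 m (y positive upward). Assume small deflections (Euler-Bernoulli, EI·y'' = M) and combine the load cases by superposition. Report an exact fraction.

Load 1 — point force P=19 kN at a=8/3 m (b=L-a=4/3):
  θ_1 = -Pb²x(2aL-(3a+b)x)/(2L³EI)  [x≤a] = -19·(4/3)²·(8/5)·(2·(8/3)·4-(3·(8/3)+(4/3))·(8/5))/(2·4³·200000) = -19/1406250 rad
Load 2 — uniform load w=16 kN/m over full span:
  θ_2 = -wx(L-x)(L-2x)/(12EI) = -16·(8/5)·(4-(8/5))·(4-2·(8/5))/(12·200000) = -8/390625 rad
Load 3 — applied couple M₀=18 kN·m at a=12/5 m (b=L-a=8/5):
  θ_3 = (R_Ax²/2 - M_Ax)/EI  [x≤a] with R_A=162/25, M_A=144/25 = ((162/25)·(8/5)²/2 - (144/25)·(8/5))/200000 = -9/1953125 rad
Load 4 — point force P=-16 kN at a=3 m (b=L-a=1):
  θ_4 = -Pb²x(2aL-(3a+b)x)/(2L³EI)  [x≤a] = -(-16)·1²·(8/5)·(2·3·4-(3·3+1)·(8/5))/(2·4³·200000) = 1/125000 rad
Superposition: θ = Σ θ_i = -4303/140625000 rad ≈ -0.000031 rad

θ(8/5) = -4303/140625000 rad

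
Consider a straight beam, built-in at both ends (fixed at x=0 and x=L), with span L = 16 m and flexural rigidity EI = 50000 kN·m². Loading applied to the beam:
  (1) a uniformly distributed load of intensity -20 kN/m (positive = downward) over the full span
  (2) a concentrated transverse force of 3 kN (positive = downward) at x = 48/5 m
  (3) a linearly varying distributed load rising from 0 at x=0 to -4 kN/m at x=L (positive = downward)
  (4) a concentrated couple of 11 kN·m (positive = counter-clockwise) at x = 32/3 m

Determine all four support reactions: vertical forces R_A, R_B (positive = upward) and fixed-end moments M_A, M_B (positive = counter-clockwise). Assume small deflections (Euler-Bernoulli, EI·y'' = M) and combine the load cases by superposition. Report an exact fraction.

Load 1 — uniform load w=-20 kN/m over full span:
  R_A = wL/2 = (-20)·16/2 = -160 kN
  M_A = wL²/12 = (-20)·16²/12 = -1280/3 kN·m
  R_B = wL/2 = (-20)·16/2 = -160 kN
  M_B = -wL²/12 = -(-20)·16²/12 = 1280/3 kN·m
Load 2 — point force P=3 kN at a=48/5 m (b=L-a=32/5):
  R_A = Pb²(3a+b)/L³ = 3·(32/5)²·(3·(48/5)+(32/5))/16³ = 132/125 kN
  M_A = Pab²/L² = 3·(48/5)·(32/5)²/16² = 576/125 kN·m
  R_B = Pa²(a+3b)/L³ = 3·(48/5)²·((48/5)+3·(32/5))/16³ = 243/125 kN
  M_B = -Pa²b/L² = -3·(48/5)²·(32/5)/16² = -864/125 kN·m
Load 3 — triangular load w₀=-4 kN/m (0→w₀ over full span):
  R_A = 3w₀L/20 = 3·(-4)·16/20 = -48/5 kN
  M_A = w₀L²/30 = (-4)·16²/30 = -512/15 kN·m
  R_B = 7w₀L/20 = 7·(-4)·16/20 = -112/5 kN
  M_B = -w₀L²/20 = -(-4)·16²/20 = 256/5 kN·m
Load 4 — applied couple M₀=11 kN·m at a=32/3 m (b=L-a=16/3):
  R_A = 6M₀ab/L³ = 6·11·(32/3)·(16/3)/16³ = 11/12 kN
  M_A = M₀b(2a-b)/L² = 11·(16/3)·(2·(32/3)-(16/3))/16² = 11/3 kN·m
  R_B = -6M₀ab/L³ = -6·11·(32/3)·(16/3)/16³ = -11/12 kN
  M_B = M₀a(2b-a)/L² = 11·(32/3)·(2·(16/3)-(32/3))/16² = 0 kN·m
Superposition: R_A = -251441/1500 kN, M_A = -169697/375 kN·m, R_B = -272059/1500 kN, M_B = 176608/375 kN·m

R_A = -251441/1500 kN, M_A = -169697/375 kN·m, R_B = -272059/1500 kN, M_B = 176608/375 kN·m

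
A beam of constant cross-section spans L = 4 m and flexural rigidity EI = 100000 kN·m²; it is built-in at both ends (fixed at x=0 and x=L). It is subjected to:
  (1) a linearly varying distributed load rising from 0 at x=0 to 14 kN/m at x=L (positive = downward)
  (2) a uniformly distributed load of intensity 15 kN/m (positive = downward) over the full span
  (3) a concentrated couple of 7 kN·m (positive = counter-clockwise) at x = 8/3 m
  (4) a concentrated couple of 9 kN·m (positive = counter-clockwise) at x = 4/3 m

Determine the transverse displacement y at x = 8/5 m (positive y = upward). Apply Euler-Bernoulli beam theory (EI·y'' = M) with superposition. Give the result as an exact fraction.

Load 1 — triangular load w₀=14 kN/m (0→w₀ over full span):
  y_1 = -w₀x²(L-x)²(x+2L)/(120LEI) = -14·(8/5)²·(4-(8/5))²·((8/5)+2·4)/(120·4·100000) = -2016/48828125 m
Load 2 — uniform load w=15 kN/m over full span:
  y_2 = -wx²(L-x)²/(24EI) = -15·(8/5)²·(4-(8/5))²/(24·100000) = -36/390625 m
Load 3 — applied couple M₀=7 kN·m at a=8/3 m (b=L-a=4/3):
  y_3 = (R_Ax³/6 - M_Ax²/2)/EI  [x≤a] with R_A=7/3, M_A=7/3 = ((7/3)·(8/5)³/6 - (7/3)·(8/5)²/2)/100000 = -49/3515625 m
Load 4 — applied couple M₀=9 kN·m at a=4/3 m (b=L-a=8/3):
  y_4 = (R_Ax³/6 - M_Ax²/2 - M₀(x-a)²/2)/EI  [x>a] with R_A=3, M_A=0 = (3·(8/5)³/6 - 0·(8/5)²/2 - 9·((8/5)-(4/3))²/2)/100000 = 27/1562500 m
Superposition: y = Σ y_i = -228701/1757812500 m ≈ -0.000130 m

y(8/5) = -228701/1757812500 m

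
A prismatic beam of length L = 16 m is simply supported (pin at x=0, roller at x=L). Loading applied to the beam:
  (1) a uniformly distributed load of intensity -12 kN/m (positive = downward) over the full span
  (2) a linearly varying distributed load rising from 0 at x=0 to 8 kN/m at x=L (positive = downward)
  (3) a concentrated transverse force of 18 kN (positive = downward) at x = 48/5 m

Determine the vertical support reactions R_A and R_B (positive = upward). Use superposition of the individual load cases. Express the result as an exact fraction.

R_A = -1012/15 kN, R_B = -638/15 kN

Load 1 — uniform load w=-12 kN/m over full span:
  R_A = wL/2 = (-12)·16/2 = -96 kN
  R_B = wL/2 = (-12)·16/2 = -96 kN
Load 2 — triangular load w₀=8 kN/m (0→w₀ over full span):
  R_A = w₀L/6 = 8·16/6 = 64/3 kN
  R_B = w₀L/3 = 8·16/3 = 128/3 kN
Load 3 — point force P=18 kN at a=48/5 m (b=L-a=32/5):
  R_A = Pb/L = 18·(32/5)/16 = 36/5 kN
  R_B = Pa/L = 18·(48/5)/16 = 54/5 kN
Superposition: R_A = -1012/15 kN, R_B = -638/15 kN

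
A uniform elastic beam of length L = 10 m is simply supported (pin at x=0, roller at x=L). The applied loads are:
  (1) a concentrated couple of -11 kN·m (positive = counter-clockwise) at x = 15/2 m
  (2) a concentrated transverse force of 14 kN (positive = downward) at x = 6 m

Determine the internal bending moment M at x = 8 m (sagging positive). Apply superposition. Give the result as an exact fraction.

Load 1 — applied couple M₀=-11 kN·m at a=15/2 m (b=L-a=5/2):
  M_1 = M₀x/L - M₀  [x>a] = (-11)·8/10 - (-11) = 11/5 kN·m
Load 2 — point force P=14 kN at a=6 m (b=L-a=4):
  M_2 = Pa(L-x)/L  [x>a] = 14·6·(10-8)/10 = 84/5 kN·m
Superposition: M = Σ M_i = 19 kN·m ≈ 19.000000 kN·m

M(8) = 19 kN·m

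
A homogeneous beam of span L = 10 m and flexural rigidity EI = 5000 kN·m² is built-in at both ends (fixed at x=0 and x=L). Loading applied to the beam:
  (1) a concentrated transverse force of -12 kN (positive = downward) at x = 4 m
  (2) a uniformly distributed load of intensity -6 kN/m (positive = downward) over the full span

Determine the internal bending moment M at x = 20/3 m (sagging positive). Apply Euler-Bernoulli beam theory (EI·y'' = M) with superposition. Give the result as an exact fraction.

M(20/3) = -1442/75 kN·m

Load 1 — point force P=-12 kN at a=4 m (b=L-a=6):
  M_1 = Pa²(a+3b)(L-x)/L³ - Pa²b/L²  [x>a] = (-12)·4²·(4+3·6)·(10-(20/3))/10³ - (-12)·4²·6/10² = -64/25 kN·m
Load 2 — uniform load w=-6 kN/m over full span:
  M_2 = wLx/2 - wL²/12 - wx²/2 = (-6)·10·(20/3)/2 - (-6)·10²/12 - (-6)·(20/3)²/2 = -50/3 kN·m
Superposition: M = Σ M_i = -1442/75 kN·m ≈ -19.226667 kN·m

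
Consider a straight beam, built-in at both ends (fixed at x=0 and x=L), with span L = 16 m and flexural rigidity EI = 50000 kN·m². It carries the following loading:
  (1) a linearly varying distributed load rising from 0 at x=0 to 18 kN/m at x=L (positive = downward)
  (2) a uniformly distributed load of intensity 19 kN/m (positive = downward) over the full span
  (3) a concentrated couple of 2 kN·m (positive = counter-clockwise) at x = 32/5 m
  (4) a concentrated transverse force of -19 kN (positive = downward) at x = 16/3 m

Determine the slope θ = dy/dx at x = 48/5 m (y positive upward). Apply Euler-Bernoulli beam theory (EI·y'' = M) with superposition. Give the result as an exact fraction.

Load 1 — triangular load w₀=18 kN/m (0→w₀ over full span):
  θ_1 = -w₀(2x(L-x)(L-2x)(x+2L)+x²(L-x)²)/(120LEI) = -18·(2·(48/5)·(16-(48/5))·(16-2·(48/5))·((48/5)+2·16)+(48/5)²·(16-(48/5))²)/(120·16·50000) = 4608/1953125 rad
Load 2 — uniform load w=19 kN/m over full span:
  θ_2 = -wx(L-x)(L-2x)/(12EI) = -19·(48/5)·(16-(48/5))·(16-2·(48/5))/(12·50000) = 2432/390625 rad
Load 3 — applied couple M₀=2 kN·m at a=32/5 m (b=L-a=48/5):
  θ_3 = (R_Ax²/2 - M_Ax - M₀(x-a))/EI  [x>a] with R_A=9/50, M_A=6/25 = ((9/50)·(48/5)²/2 - (6/25)·(48/5) - 2·((48/5)-(32/5)))/50000 = -16/1953125 rad
Load 4 — point force P=-19 kN at a=16/3 m (b=L-a=32/3):
  θ_4 = Pa²(L-x)(2bL-(3b+a)(L-x))/(2L³EI)  [x>a] = (-19)·(16/3)²·(16-(48/5))·(2·(32/3)·16-(3·(32/3)+(16/3))·(16-(48/5)))/(2·16³·50000) = -608/703125 rad
Superposition: θ = Σ θ_i = 135568/17578125 rad ≈ 0.007712 rad

θ(48/5) = 135568/17578125 rad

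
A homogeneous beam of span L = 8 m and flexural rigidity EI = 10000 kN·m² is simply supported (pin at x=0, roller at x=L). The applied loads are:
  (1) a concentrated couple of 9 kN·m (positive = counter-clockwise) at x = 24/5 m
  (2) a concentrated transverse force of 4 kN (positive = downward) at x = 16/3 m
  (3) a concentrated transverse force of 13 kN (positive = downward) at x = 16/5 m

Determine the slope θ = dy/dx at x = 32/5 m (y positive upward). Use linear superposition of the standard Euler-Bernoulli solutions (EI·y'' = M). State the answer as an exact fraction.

θ(32/5) = 138523/25312500 rad

Load 1 — applied couple M₀=9 kN·m at a=24/5 m (b=L-a=16/5):
  θ_1 = (M₀x²/(2L)-M₀(x-a)+C₁)/EI  [x>a] with C₁=M₀(3b²-L²)/(6L)=-156/25 = (9·(32/5)²/(2·8)-9·((32/5)-(24/5))+(-156/25))/10000 = 3/12500 rad
Load 2 — point force P=4 kN at a=16/3 m (b=L-a=8/3):
  θ_2 = -Pa(2L²-6Lx+3x²+a²)/(6LEI)  [x>a] = -4·(16/3)·(2·8²-6·8·(32/5)+3·(32/5)²+(16/3)²)/(6·8·10000) = 1568/1265625 rad
Load 3 — point force P=13 kN at a=16/5 m (b=L-a=24/5):
  θ_3 = -Pa(2L²-6Lx+3x²+a²)/(6LEI)  [x>a] = -13·(16/5)·(2·8²-6·8·(32/5)+3·(32/5)²+(16/5)²)/(6·8·10000) = 312/78125 rad
Superposition: θ = Σ θ_i = 138523/25312500 rad ≈ 0.005473 rad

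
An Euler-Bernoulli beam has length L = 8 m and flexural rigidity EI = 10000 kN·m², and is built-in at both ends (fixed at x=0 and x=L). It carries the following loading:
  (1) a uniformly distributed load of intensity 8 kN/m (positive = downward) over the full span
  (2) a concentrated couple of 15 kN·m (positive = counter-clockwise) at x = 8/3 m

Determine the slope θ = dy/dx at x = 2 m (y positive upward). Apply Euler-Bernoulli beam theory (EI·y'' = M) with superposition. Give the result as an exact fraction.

θ(2) = -27/10000 rad

Load 1 — uniform load w=8 kN/m over full span:
  θ_1 = -wx(L-x)(L-2x)/(12EI) = -8·2·(8-2)·(8-2·2)/(12·10000) = -2/625 rad
Load 2 — applied couple M₀=15 kN·m at a=8/3 m (b=L-a=16/3):
  θ_2 = (R_Ax²/2 - M_Ax)/EI  [x≤a] with R_A=5/2, M_A=0 = ((5/2)·2²/2 - 0·2)/10000 = 1/2000 rad
Superposition: θ = Σ θ_i = -27/10000 rad ≈ -0.002700 rad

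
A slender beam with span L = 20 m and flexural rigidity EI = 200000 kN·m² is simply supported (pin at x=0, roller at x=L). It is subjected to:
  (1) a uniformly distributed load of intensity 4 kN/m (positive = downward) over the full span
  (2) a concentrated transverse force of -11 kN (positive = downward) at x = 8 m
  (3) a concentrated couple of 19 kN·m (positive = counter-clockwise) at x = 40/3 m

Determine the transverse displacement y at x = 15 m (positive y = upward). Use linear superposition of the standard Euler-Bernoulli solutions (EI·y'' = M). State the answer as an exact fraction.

y(15) = -354421/14400000 m

Load 1 — uniform load w=4 kN/m over full span:
  y_1 = -wx(L³-2Lx²+x³)/(24EI) = -4·15·(20³-2·20·15²+15³)/(24·200000) = -19/640 m
Load 2 — point force P=-11 kN at a=8 m (b=L-a=12):
  y_2 = -Pa(L-x)(2Lx-a²-x²)/(6LEI)  [x>a] = -(-11)·8·(20-15)·(2·20·15-8²-15²)/(6·20·200000) = 3421/600000 m
Load 3 — applied couple M₀=19 kN·m at a=40/3 m (b=L-a=20/3):
  y_3 = (M₀x³/(6L)-M₀(x-a)²/2+C₁x)/EI  [x>a] with C₁=M₀(3b²-L²)/(6L)=-380/9 = (19·15³/(6·20)-19·(15-(40/3))²/2+(-380/9)·15)/200000 = -361/576000 m
Superposition: y = Σ y_i = -354421/14400000 m ≈ -0.024613 m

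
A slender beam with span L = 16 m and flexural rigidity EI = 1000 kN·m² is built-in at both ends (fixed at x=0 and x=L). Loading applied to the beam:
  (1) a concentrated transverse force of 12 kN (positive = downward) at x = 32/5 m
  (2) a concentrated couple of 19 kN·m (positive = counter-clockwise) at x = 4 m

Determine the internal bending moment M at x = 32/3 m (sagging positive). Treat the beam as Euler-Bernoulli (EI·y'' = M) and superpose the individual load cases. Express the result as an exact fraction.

M(32/3) = 5817/2000 kN·m

Load 1 — point force P=12 kN at a=32/5 m (b=L-a=48/5):
  M_1 = Pa²(a+3b)(L-x)/L³ - Pa²b/L²  [x>a] = 12·(32/5)²·((32/5)+3·(48/5))·(16-(32/3))/16³ - 12·(32/5)²·(48/5)/16² = 512/125 kN·m
Load 2 — applied couple M₀=19 kN·m at a=4 m (b=L-a=12):
  M_2 = R_Ax - M_A - M₀  [x>a] with R_A=171/128, M_A=-57/16 = (171/128)·(32/3) - (-57/16) - 19 = -19/16 kN·m
Superposition: M = Σ M_i = 5817/2000 kN·m ≈ 2.908500 kN·m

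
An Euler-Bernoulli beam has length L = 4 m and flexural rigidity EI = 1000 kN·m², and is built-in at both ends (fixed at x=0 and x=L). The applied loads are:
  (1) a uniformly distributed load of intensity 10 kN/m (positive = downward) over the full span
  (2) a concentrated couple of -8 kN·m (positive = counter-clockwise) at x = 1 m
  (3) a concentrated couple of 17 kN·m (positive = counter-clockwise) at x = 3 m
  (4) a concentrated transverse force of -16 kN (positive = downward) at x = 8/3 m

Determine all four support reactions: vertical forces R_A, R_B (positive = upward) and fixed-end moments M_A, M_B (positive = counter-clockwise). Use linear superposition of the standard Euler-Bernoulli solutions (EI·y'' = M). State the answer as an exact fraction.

Load 1 — uniform load w=10 kN/m over full span:
  R_A = wL/2 = 10·4/2 = 20 kN
  M_A = wL²/12 = 10·4²/12 = 40/3 kN·m
  R_B = wL/2 = 10·4/2 = 20 kN
  M_B = -wL²/12 = -10·4²/12 = -40/3 kN·m
Load 2 — applied couple M₀=-8 kN·m at a=1 m (b=L-a=3):
  R_A = 6M₀ab/L³ = 6·(-8)·1·3/4³ = -9/4 kN
  M_A = M₀b(2a-b)/L² = (-8)·3·(2·1-3)/4² = 3/2 kN·m
  R_B = -6M₀ab/L³ = -6·(-8)·1·3/4³ = 9/4 kN
  M_B = M₀a(2b-a)/L² = (-8)·1·(2·3-1)/4² = -5/2 kN·m
Load 3 — applied couple M₀=17 kN·m at a=3 m (b=L-a=1):
  R_A = 6M₀ab/L³ = 6·17·3·1/4³ = 153/32 kN
  M_A = M₀b(2a-b)/L² = 17·1·(2·3-1)/4² = 85/16 kN·m
  R_B = -6M₀ab/L³ = -6·17·3·1/4³ = -153/32 kN
  M_B = M₀a(2b-a)/L² = 17·3·(2·1-3)/4² = -51/16 kN·m
Load 4 — point force P=-16 kN at a=8/3 m (b=L-a=4/3):
  R_A = Pb²(3a+b)/L³ = (-16)·(4/3)²·(3·(8/3)+(4/3))/4³ = -112/27 kN
  M_A = Pab²/L² = (-16)·(8/3)·(4/3)²/4² = -128/27 kN·m
  R_B = Pa²(a+3b)/L³ = (-16)·(8/3)²·((8/3)+3·(4/3))/4³ = -320/27 kN
  M_B = -Pa²b/L² = -(-16)·(8/3)²·(4/3)/4² = 256/27 kN·m
Superposition: R_A = 15883/864 kN, M_A = 6655/432 kN·m, R_B = 4853/864 kN, M_B = -4121/432 kN·m

R_A = 15883/864 kN, M_A = 6655/432 kN·m, R_B = 4853/864 kN, M_B = -4121/432 kN·m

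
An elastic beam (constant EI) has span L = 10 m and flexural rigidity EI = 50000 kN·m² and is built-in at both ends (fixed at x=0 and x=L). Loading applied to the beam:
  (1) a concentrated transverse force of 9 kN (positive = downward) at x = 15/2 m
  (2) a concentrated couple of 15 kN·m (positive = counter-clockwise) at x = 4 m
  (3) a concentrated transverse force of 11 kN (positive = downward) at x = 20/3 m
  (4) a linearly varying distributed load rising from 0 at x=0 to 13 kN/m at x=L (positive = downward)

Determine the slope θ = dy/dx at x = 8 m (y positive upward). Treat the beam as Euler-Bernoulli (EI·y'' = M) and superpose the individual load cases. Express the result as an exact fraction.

θ(8) = 413683/270000000 rad

Load 1 — point force P=9 kN at a=15/2 m (b=L-a=5/2):
  θ_1 = Pa²(L-x)(2bL-(3b+a)(L-x))/(2L³EI)  [x>a] = 9·(15/2)²·(10-8)·(2·(5/2)·10-(3·(5/2)+(15/2))·(10-8))/(2·10³·50000) = 81/400000 rad
Load 2 — applied couple M₀=15 kN·m at a=4 m (b=L-a=6):
  θ_2 = (R_Ax²/2 - M_Ax - M₀(x-a))/EI  [x>a] with R_A=54/25, M_A=9/5 = ((54/25)·8²/2 - (9/5)·8 - 15·(8-4))/50000 = -33/312500 rad
Load 3 — point force P=11 kN at a=20/3 m (b=L-a=10/3):
  θ_3 = Pa²(L-x)(2bL-(3b+a)(L-x))/(2L³EI)  [x>a] = 11·(20/3)²·(10-8)·(2·(10/3)·10-(3·(10/3)+(20/3))·(10-8))/(2·10³·50000) = 11/33750 rad
Load 4 — triangular load w₀=13 kN/m (0→w₀ over full span):
  θ_4 = -w₀(2x(L-x)(L-2x)(x+2L)+x²(L-x)²)/(120LEI) = -13·(2·8·(10-8)·(10-2·8)·(8+2·10)+8²·(10-8)²)/(120·10·50000) = 52/46875 rad
Superposition: θ = Σ θ_i = 413683/270000000 rad ≈ 0.001532 rad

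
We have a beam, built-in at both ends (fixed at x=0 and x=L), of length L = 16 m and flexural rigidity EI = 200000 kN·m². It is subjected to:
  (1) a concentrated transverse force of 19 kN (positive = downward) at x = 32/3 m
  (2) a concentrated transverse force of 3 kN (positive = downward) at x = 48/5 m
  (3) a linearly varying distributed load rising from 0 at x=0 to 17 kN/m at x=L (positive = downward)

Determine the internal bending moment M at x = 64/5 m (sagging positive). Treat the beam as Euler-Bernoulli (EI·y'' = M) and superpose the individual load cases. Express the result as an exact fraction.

M(64/5) = 9584/1875 kN·m

Load 1 — point force P=19 kN at a=32/3 m (b=L-a=16/3):
  M_1 = Pa²(a+3b)(L-x)/L³ - Pa²b/L²  [x>a] = 19·(32/3)²·((32/3)+3·(16/3))·(16-(64/5))/16³ - 19·(32/3)²·(16/3)/16² = 0 kN·m
Load 2 — point force P=3 kN at a=48/5 m (b=L-a=32/5):
  M_2 = Pa²(a+3b)(L-x)/L³ - Pa²b/L²  [x>a] = 3·(48/5)²·((48/5)+3·(32/5))·(16-(64/5))/16³ - 3·(48/5)²·(32/5)/16² = -432/625 kN·m
Load 3 — triangular load w₀=17 kN/m (0→w₀ over full span):
  M_3 = 3w₀Lx/20 - w₀L²/30 - w₀x³/(6L) = 3·17·16·(64/5)/20 - 17·16²/30 - 17·(64/5)³/(6·16) = 2176/375 kN·m
Superposition: M = Σ M_i = 9584/1875 kN·m ≈ 5.111467 kN·m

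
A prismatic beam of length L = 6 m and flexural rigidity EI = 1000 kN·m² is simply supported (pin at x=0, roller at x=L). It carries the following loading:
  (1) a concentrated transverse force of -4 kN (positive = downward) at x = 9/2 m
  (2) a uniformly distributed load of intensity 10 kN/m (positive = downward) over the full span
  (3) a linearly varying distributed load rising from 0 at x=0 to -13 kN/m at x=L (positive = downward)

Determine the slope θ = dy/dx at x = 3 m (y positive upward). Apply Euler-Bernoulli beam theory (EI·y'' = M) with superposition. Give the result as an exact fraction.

θ(3) = 363/80000 rad

Load 1 — point force P=-4 kN at a=9/2 m (b=L-a=3/2):
  θ_1 = -Pb(L²-b²-3x²)/(6LEI)  [x≤a] = -(-4)·(3/2)·(6²-(3/2)²-3·3²)/(6·6·1000) = 9/8000 rad
Load 2 — uniform load w=10 kN/m over full span:
  θ_2 = -w(L³-6Lx²+4x³)/(24EI) = -10·(6³-6·6·3²+4·3³)/(24·1000) = 0 rad
Load 3 — triangular load w₀=-13 kN/m (0→w₀ over full span):
  θ_3 = -w₀(7L⁴-30L²x²+15x⁴)/(360LEI) = -(-13)·(7·6⁴-30·6²·3²+15·3⁴)/(360·6·1000) = 273/80000 rad
Superposition: θ = Σ θ_i = 363/80000 rad ≈ 0.004537 rad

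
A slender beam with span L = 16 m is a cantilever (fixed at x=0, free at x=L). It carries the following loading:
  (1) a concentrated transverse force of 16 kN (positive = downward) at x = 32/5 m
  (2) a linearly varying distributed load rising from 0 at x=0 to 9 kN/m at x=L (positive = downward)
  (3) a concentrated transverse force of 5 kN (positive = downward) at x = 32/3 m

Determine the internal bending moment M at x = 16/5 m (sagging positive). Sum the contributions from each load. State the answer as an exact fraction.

Load 1 — point force P=16 kN at a=32/5 m (b=L-a=48/5):
  M_1 = -P(a-x)  [x≤a] = -16·((32/5)-(16/5)) = -256/5 kN·m
Load 2 — triangular load w₀=9 kN/m (0→w₀ over full span):
  M_2 = w₀Lx/2 - w₀L²/3 - w₀x³/(6L) = 9·16·(16/5)/2 - 9·16²/3 - 9·(16/5)³/(6·16) = -67584/125 kN·m
Load 3 — point force P=5 kN at a=32/3 m (b=L-a=16/3):
  M_3 = -P(a-x)  [x≤a] = -5·((32/3)-(16/5)) = -112/3 kN·m
Superposition: M = Σ M_i = -235952/375 kN·m ≈ -629.205333 kN·m

M(16/5) = -235952/375 kN·m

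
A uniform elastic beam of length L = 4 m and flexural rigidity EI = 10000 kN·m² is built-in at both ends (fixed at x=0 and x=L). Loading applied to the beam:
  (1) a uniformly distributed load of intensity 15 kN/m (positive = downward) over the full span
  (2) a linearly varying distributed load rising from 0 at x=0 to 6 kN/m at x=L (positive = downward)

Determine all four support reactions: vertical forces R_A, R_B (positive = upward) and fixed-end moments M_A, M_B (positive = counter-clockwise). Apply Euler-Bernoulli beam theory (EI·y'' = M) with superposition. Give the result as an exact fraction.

R_A = 168/5 kN, M_A = 116/5 kN·m, R_B = 192/5 kN, M_B = -124/5 kN·m

Load 1 — uniform load w=15 kN/m over full span:
  R_A = wL/2 = 15·4/2 = 30 kN
  M_A = wL²/12 = 15·4²/12 = 20 kN·m
  R_B = wL/2 = 15·4/2 = 30 kN
  M_B = -wL²/12 = -15·4²/12 = -20 kN·m
Load 2 — triangular load w₀=6 kN/m (0→w₀ over full span):
  R_A = 3w₀L/20 = 3·6·4/20 = 18/5 kN
  M_A = w₀L²/30 = 6·4²/30 = 16/5 kN·m
  R_B = 7w₀L/20 = 7·6·4/20 = 42/5 kN
  M_B = -w₀L²/20 = -6·4²/20 = -24/5 kN·m
Superposition: R_A = 168/5 kN, M_A = 116/5 kN·m, R_B = 192/5 kN, M_B = -124/5 kN·m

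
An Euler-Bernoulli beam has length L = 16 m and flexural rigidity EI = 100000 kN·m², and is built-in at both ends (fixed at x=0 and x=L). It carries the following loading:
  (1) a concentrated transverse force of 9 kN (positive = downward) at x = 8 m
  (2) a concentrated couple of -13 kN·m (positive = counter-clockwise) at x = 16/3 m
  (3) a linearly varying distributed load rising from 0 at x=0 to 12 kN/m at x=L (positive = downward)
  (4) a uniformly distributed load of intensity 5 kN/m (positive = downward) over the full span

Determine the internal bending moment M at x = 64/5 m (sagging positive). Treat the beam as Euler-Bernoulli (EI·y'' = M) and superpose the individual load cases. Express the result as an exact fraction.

M(64/5) = -1739/375 kN·m

Load 1 — point force P=9 kN at a=8 m (b=L-a=8):
  M_1 = Pa²(a+3b)(L-x)/L³ - Pa²b/L²  [x>a] = 9·8²·(8+3·8)·(16-(64/5))/16³ - 9·8²·8/16² = -18/5 kN·m
Load 2 — applied couple M₀=-13 kN·m at a=16/3 m (b=L-a=32/3):
  M_2 = R_Ax - M_A - M₀  [x>a] with R_A=-13/12, M_A=0 = (-13/12)·(64/5) - 0 - (-13) = -13/15 kN·m
Load 3 — triangular load w₀=12 kN/m (0→w₀ over full span):
  M_3 = 3w₀Lx/20 - w₀L²/30 - w₀x³/(6L) = 3·12·16·(64/5)/20 - 12·16²/30 - 12·(64/5)³/(6·16) = 512/125 kN·m
Load 4 — uniform load w=5 kN/m over full span:
  M_4 = wLx/2 - wL²/12 - wx²/2 = 5·16·(64/5)/2 - 5·16²/12 - 5·(64/5)²/2 = -64/15 kN·m
Superposition: M = Σ M_i = -1739/375 kN·m ≈ -4.637333 kN·m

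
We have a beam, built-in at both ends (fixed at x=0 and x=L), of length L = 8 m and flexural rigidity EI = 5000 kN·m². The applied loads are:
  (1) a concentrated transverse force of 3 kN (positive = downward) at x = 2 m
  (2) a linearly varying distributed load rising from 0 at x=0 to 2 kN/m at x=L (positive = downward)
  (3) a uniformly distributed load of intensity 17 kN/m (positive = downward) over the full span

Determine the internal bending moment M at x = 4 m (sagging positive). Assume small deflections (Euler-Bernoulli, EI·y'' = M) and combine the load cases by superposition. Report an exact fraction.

Load 1 — point force P=3 kN at a=2 m (b=L-a=6):
  M_1 = Pa²(a+3b)(L-x)/L³ - Pa²b/L²  [x>a] = 3·2²·(2+3·6)·(8-4)/8³ - 3·2²·6/8² = 3/4 kN·m
Load 2 — triangular load w₀=2 kN/m (0→w₀ over full span):
  M_2 = 3w₀Lx/20 - w₀L²/30 - w₀x³/(6L) = 3·2·8·4/20 - 2·8²/30 - 2·4³/(6·8) = 8/3 kN·m
Load 3 — uniform load w=17 kN/m over full span:
  M_3 = wLx/2 - wL²/12 - wx²/2 = 17·8·4/2 - 17·8²/12 - 17·4²/2 = 136/3 kN·m
Superposition: M = Σ M_i = 195/4 kN·m ≈ 48.750000 kN·m

M(4) = 195/4 kN·m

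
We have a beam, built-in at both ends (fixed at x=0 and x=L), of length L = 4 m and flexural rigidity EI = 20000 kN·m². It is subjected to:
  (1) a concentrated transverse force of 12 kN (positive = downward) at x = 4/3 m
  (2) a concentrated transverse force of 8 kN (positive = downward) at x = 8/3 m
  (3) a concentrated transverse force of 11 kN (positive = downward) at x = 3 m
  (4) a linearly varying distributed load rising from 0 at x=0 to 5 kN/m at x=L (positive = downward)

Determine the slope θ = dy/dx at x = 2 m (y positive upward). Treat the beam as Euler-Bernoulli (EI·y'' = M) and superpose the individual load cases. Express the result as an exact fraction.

θ(2) = -241/8640000 rad

Load 1 — point force P=12 kN at a=4/3 m (b=L-a=8/3):
  θ_1 = Pa²(L-x)(2bL-(3b+a)(L-x))/(2L³EI)  [x>a] = 12·(4/3)²·(4-2)·(2·(8/3)·4-(3·(8/3)+(4/3))·(4-2))/(2·4³·20000) = 1/22500 rad
Load 2 — point force P=8 kN at a=8/3 m (b=L-a=4/3):
  θ_2 = -Pb²x(2aL-(3a+b)x)/(2L³EI)  [x≤a] = -8·(4/3)²·2·(2·(8/3)·4-(3·(8/3)+(4/3))·2)/(2·4³·20000) = -1/33750 rad
Load 3 — point force P=11 kN at a=3 m (b=L-a=1):
  θ_3 = -Pb²x(2aL-(3a+b)x)/(2L³EI)  [x≤a] = -11·1²·2·(2·3·4-(3·3+1)·2)/(2·4³·20000) = -11/320000 rad
Load 4 — triangular load w₀=5 kN/m (0→w₀ over full span):
  θ_4 = -w₀(2x(L-x)(L-2x)(x+2L)+x²(L-x)²)/(120LEI) = -5·(2·2·(4-2)·(4-2·2)·(2+2·4)+2²·(4-2)²)/(120·4·20000) = -1/120000 rad
Superposition: θ = Σ θ_i = -241/8640000 rad ≈ -0.000028 rad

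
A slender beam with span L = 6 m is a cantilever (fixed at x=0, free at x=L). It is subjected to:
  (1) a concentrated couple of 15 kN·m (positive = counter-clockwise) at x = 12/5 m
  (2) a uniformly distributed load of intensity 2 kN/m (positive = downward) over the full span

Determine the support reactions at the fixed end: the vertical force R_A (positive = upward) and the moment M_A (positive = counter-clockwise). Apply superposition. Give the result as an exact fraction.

Load 1 — applied couple M₀=15 kN·m at a=12/5 m (b=L-a=18/5):
  R_A = 0 kN
  M_A = -M₀ = -15 kN·m
Load 2 — uniform load w=2 kN/m over full span:
  R_A = wL = 2·6 = 12 kN
  M_A = wL²/2 = 2·6²/2 = 36 kN·m
Superposition: R_A = 12 kN, M_A = 21 kN·m

R_A = 12 kN, M_A = 21 kN·m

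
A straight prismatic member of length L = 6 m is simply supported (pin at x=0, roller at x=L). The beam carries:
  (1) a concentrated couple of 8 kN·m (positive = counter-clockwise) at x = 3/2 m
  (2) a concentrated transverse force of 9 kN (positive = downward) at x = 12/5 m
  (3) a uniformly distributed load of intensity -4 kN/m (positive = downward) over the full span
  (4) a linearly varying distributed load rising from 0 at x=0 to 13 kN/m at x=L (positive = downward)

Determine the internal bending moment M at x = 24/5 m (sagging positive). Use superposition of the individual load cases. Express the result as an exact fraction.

Load 1 — applied couple M₀=8 kN·m at a=3/2 m (b=L-a=9/2):
  M_1 = M₀x/L - M₀  [x>a] = 8·(24/5)/6 - 8 = -8/5 kN·m
Load 2 — point force P=9 kN at a=12/5 m (b=L-a=18/5):
  M_2 = Pa(L-x)/L  [x>a] = 9·(12/5)·(6-(24/5))/6 = 108/25 kN·m
Load 3 — uniform load w=-4 kN/m over full span:
  M_3 = wx(L-x)/2 = (-4)·(24/5)·(6-(24/5))/2 = -288/25 kN·m
Load 4 — triangular load w₀=13 kN/m (0→w₀ over full span):
  M_4 = w₀Lx/6 - w₀x³/(6L) = 13·6·(24/5)/6 - 13·(24/5)³/(6·6) = 2808/125 kN·m
Superposition: M = Σ M_i = 1708/125 kN·m ≈ 13.664000 kN·m

M(24/5) = 1708/125 kN·m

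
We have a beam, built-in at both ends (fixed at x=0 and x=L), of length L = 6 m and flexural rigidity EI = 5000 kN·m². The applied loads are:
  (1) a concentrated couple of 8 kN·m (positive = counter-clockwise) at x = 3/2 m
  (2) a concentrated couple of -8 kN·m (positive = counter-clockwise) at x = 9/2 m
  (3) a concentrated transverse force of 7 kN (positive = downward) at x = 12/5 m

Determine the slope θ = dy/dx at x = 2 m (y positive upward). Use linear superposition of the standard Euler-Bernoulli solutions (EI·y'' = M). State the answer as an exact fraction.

θ(2) = 61/312500 rad

Load 1 — applied couple M₀=8 kN·m at a=3/2 m (b=L-a=9/2):
  θ_1 = (R_Ax²/2 - M_Ax - M₀(x-a))/EI  [x>a] with R_A=3/2, M_A=-3/2 = ((3/2)·2²/2 - (-3/2)·2 - 8·(2-(3/2)))/5000 = 1/2500 rad
Load 2 — applied couple M₀=-8 kN·m at a=9/2 m (b=L-a=3/2):
  θ_2 = (R_Ax²/2 - M_Ax)/EI  [x≤a] with R_A=-3/2, M_A=-5/2 = ((-3/2)·2²/2 - (-5/2)·2)/5000 = 1/2500 rad
Load 3 — point force P=7 kN at a=12/5 m (b=L-a=18/5):
  θ_3 = -Pb²x(2aL-(3a+b)x)/(2L³EI)  [x≤a] = -7·(18/5)²·2·(2·(12/5)·6-(3·(12/5)+(18/5))·2)/(2·6³·5000) = -189/312500 rad
Superposition: θ = Σ θ_i = 61/312500 rad ≈ 0.000195 rad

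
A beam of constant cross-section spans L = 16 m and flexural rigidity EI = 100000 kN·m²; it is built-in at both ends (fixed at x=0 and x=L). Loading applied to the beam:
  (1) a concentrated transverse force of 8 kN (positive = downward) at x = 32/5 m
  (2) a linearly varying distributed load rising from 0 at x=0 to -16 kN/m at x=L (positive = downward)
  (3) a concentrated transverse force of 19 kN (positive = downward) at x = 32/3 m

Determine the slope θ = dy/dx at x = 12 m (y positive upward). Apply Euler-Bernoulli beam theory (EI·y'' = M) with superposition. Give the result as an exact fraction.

θ(12) = -5914/3515625 rad

Load 1 — point force P=8 kN at a=32/5 m (b=L-a=48/5):
  θ_1 = Pa²(L-x)(2bL-(3b+a)(L-x))/(2L³EI)  [x>a] = 8·(32/5)²·(16-12)·(2·(48/5)·16-(3·(48/5)+(32/5))·(16-12))/(2·16³·100000) = 104/390625 rad
Load 2 — triangular load w₀=-16 kN/m (0→w₀ over full span):
  θ_2 = -w₀(2x(L-x)(L-2x)(x+2L)+x²(L-x)²)/(120LEI) = -(-16)·(2·12·(16-12)·(16-2·12)·(12+2·16)+12²·(16-12)²)/(120·16·100000) = -41/15625 rad
Load 3 — point force P=19 kN at a=32/3 m (b=L-a=16/3):
  θ_3 = Pa²(L-x)(2bL-(3b+a)(L-x))/(2L³EI)  [x>a] = 19·(32/3)²·(16-12)·(2·(16/3)·16-(3·(16/3)+(32/3))·(16-12))/(2·16³·100000) = 19/28125 rad
Superposition: θ = Σ θ_i = -5914/3515625 rad ≈ -0.001682 rad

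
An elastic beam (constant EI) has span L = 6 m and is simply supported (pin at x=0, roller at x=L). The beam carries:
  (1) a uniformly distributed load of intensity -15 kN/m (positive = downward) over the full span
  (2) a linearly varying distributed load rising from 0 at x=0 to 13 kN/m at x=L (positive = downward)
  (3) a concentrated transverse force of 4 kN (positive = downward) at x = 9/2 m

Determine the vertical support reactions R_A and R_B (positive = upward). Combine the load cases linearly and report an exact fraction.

Load 1 — uniform load w=-15 kN/m over full span:
  R_A = wL/2 = (-15)·6/2 = -45 kN
  R_B = wL/2 = (-15)·6/2 = -45 kN
Load 2 — triangular load w₀=13 kN/m (0→w₀ over full span):
  R_A = w₀L/6 = 13·6/6 = 13 kN
  R_B = w₀L/3 = 13·6/3 = 26 kN
Load 3 — point force P=4 kN at a=9/2 m (b=L-a=3/2):
  R_A = Pb/L = 4·(3/2)/6 = 1 kN
  R_B = Pa/L = 4·(9/2)/6 = 3 kN
Superposition: R_A = -31 kN, R_B = -16 kN

R_A = -31 kN, R_B = -16 kN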